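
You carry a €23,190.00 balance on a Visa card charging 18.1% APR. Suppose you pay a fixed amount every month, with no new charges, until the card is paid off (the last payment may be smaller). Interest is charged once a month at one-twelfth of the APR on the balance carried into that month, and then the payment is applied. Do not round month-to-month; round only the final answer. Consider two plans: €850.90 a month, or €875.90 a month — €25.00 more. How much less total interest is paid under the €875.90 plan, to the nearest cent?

€271.19

Monthly rate r = 18.1%/12 = 1.50833% = 0.0150833.
At €850.90/mo: n = ⌈−ln(1 − rB₀/P)/ln(1+r)⌉ = 36 payments (last €312.90); total interest = total paid − €23,190.00 = €6,904.40.
At €875.90/mo: 35 payments (last €42.61); total interest €6,633.21.
Interest saved = €6,904.40 − €6,633.21 = €271.19.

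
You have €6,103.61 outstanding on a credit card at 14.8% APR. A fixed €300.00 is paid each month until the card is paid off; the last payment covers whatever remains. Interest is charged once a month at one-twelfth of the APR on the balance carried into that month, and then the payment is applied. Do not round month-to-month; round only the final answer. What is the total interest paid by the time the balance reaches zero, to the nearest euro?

€968

Monthly rate r = 14.8%/12 = 1.23333% = 0.0123333.
Payoff takes n = ⌈−ln(1 − rB₀/P)/ln(1+r)⌉ = ⌈23.570⌉ = 24 payments; the last is €171.43.
Total paid = 23·€300.00 + €171.43 = €7,071.43.
Total interest = total paid − principal = €7,071.43 − €6,103.61 = €967.82.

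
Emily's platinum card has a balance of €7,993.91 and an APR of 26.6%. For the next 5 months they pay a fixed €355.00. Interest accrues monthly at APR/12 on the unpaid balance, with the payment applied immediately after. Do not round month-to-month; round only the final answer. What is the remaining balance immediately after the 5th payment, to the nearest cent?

€7,064.61

Monthly rate r = 26.6%/12 = 2.21667% = 0.0221667.
Each month: B ← B·(1+r) − €355.00.
Month 1: interest €177.20; balance after payment €7,816.11.
Month 2: interest €173.26; balance after payment €7,634.37.
Month 3: interest €169.23; balance after payment €7,448.59.
Month 4: interest €165.11; balance after payment €7,258.70.
Month 5: interest €160.90; balance after payment €7,064.61.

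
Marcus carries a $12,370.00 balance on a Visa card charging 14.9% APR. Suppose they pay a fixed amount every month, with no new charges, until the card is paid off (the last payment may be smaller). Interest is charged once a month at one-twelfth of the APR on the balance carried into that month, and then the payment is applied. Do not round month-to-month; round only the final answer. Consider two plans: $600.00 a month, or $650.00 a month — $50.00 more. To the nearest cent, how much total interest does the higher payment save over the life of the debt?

Monthly rate r = 14.9%/12 = 1.24167% = 0.0124167.
At $600.00/mo: n = ⌈−ln(1 − rB₀/P)/ln(1+r)⌉ = 24 payments (last $577.58); total interest = total paid − $12,370.00 = $2,007.58.
At $650.00/mo: 22 payments (last $550.12); total interest $1,830.12.
Interest saved = $2,007.58 − $1,830.12 = $177.46.

$177.46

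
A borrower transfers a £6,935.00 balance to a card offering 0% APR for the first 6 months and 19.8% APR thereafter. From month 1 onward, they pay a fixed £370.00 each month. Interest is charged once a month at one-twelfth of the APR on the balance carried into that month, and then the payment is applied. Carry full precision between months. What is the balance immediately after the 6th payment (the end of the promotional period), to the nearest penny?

Promo months 1–6 at r₀ = 0%/12 = 0; months 7+ at r₁ = 19.8%/12 = 0.0165.
After month 6 (no interest yet): B = £6,935.00 − 6·£370.00 = £4,715.00.

£4,715.00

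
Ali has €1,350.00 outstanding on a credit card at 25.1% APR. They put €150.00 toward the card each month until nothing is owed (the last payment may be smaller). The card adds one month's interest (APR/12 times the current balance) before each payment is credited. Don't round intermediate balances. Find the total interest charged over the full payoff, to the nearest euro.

Monthly rate r = 25.1%/12 = 2.09167% = 0.0209167.
Payoff takes n = ⌈−ln(1 − rB₀/P)/ln(1+r)⌉ = ⌈10.075⌉ = 11 payments; the last is €11.37.
Total paid = 10·€150.00 + €11.37 = €1,511.37.
Total interest = total paid − principal = €1,511.37 − €1,350.00 = €161.37.

€161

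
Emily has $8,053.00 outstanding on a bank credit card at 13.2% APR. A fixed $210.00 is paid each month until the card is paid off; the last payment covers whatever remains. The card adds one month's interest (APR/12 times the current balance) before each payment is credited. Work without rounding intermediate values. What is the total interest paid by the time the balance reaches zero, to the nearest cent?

Monthly rate r = 13.2%/12 = 1.1% = 0.011.
Payoff takes n = ⌈−ln(1 − rB₀/P)/ln(1+r)⌉ = ⌈50.080⌉ = 51 payments; the last is $16.97.
Total paid = 50·$210.00 + $16.97 = $10,516.97.
Total interest = total paid − principal = $10,516.97 − $8,053.00 = $2,463.97.

$2,463.97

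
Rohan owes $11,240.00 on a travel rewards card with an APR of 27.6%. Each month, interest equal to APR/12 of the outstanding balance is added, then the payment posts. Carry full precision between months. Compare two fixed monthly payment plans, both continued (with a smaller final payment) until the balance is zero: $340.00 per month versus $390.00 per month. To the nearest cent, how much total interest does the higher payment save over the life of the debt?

Monthly rate r = 27.6%/12 = 2.3% = 0.023.
At $340.00/mo: n = ⌈−ln(1 − rB₀/P)/ln(1+r)⌉ = 63 payments (last $280.76); total interest = total paid − $11,240.00 = $10,120.76.
At $390.00/mo: 48 payments (last $318.58); total interest $7,408.58.
Interest saved = $10,120.76 − $7,408.58 = $2,712.18.

$2,712.18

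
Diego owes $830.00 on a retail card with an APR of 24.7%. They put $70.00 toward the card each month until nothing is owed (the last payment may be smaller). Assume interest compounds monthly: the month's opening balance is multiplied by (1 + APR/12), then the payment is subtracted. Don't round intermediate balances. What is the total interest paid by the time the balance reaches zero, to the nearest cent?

$131.42

Monthly rate r = 24.7%/12 = 2.05833% = 0.0205833.
Payoff takes n = ⌈−ln(1 − rB₀/P)/ln(1+r)⌉ = ⌈13.733⌉ = 14 payments; the last is $51.42.
Total paid = 13·$70.00 + $51.42 = $961.42.
Total interest = total paid − principal = $961.42 − $830.00 = $131.42.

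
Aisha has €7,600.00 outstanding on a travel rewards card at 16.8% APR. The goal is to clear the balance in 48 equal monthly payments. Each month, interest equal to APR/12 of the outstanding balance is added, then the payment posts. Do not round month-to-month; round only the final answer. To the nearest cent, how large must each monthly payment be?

Monthly rate r = 16.8%/12 = 1.4% = 0.014.
Level-payment amortization: P = B₀·r / (1 − (1+r)^(−n)) = 7600.00·0.014 / (1 − 1.014^(−48)).
Denominator 1 − (1+r)^(−48) = 0.486928182.
P = 106.4 / 0.486928182 ≈ 218.51.

€218.51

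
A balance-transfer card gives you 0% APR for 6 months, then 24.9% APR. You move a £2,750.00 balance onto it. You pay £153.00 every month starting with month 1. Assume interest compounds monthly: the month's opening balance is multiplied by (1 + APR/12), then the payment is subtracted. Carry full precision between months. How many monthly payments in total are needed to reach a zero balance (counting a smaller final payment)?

Promo months 1–6 at r₀ = 0%/12 = 0; months 7+ at r₁ = 24.9%/12 = 0.02075.
After month 6 (no interest yet): B = £2,750.00 − 6·£153.00 = £1,832.00.
Then at r₁ with £153.00/mo: n₂ = −ln(1 − r₁·B/P)/ln(1+r₁) ≈ 13.91 → 14 more payments.

20 payments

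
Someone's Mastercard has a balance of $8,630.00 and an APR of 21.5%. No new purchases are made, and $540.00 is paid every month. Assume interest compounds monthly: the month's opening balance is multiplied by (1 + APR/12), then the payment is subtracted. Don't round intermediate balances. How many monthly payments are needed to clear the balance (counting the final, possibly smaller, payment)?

19 months

Monthly rate r = 21.5%/12 = 1.79167% = 0.0179167.
Recurrence: B ← B·(1+r) − $540.00.
Month 1: interest $154.62; balance after payment $8,244.62.
Month 2: interest $147.72; balance after payment $7,852.34.
Closed form: n = −ln(1 − rB₀/P)/ln(1+r) = −ln(0.71367)/ln(1.01792) ≈ 18.997, so the balance reaches zero during payment 19.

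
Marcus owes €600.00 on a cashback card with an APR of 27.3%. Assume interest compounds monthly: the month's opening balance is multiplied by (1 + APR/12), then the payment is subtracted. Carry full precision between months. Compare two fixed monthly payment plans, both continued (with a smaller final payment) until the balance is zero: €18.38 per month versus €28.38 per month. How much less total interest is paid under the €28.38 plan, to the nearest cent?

Monthly rate r = 27.3%/12 = 2.275% = 0.02275.
At €18.38/mo: n = ⌈−ln(1 − rB₀/P)/ln(1+r)⌉ = 61 payments (last €6.28); total interest = total paid − €600.00 = €509.08.
At €28.38/mo: 30 payments (last €4.38); total interest €227.40.
Interest saved = €509.08 − €227.40 = €281.68.

€281.68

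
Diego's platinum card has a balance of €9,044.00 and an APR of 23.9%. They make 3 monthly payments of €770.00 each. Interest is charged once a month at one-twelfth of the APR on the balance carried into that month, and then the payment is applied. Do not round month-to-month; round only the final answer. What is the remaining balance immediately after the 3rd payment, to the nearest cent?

€7,238.90

Monthly rate r = 23.9%/12 = 1.99167% = 0.0199167.
Each month: B ← B·(1+r) − €770.00.
Month 1: interest €180.13; balance after payment €8,454.13.
Month 2: interest €168.38; balance after payment €7,852.50.
Month 3: interest €156.40; balance after payment €7,238.90.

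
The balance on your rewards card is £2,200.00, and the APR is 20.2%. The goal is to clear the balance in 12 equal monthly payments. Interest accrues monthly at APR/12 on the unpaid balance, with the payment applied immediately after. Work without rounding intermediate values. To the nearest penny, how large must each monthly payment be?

£204.01

Monthly rate r = 20.2%/12 = 1.68333% = 0.0168333.
Level-payment amortization: P = B₀·r / (1 − (1+r)^(−n)) = 2200.00·0.0168333 / (1 − 1.01683^(−12)).
Denominator 1 − (1+r)^(−12) = 0.181530115.
P = 37.0333 / 0.181530115 ≈ 204.01.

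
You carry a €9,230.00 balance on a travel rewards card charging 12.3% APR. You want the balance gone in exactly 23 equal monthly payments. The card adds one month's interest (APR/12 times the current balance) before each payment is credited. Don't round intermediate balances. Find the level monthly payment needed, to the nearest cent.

€452.51

Monthly rate r = 12.3%/12 = 1.025% = 0.01025.
Level-payment amortization: P = B₀·r / (1 − (1+r)^(−n)) = 9230.00·0.01025 / (1 − 1.01025^(−23)).
Denominator 1 − (1+r)^(−23) = 0.209073293.
P = 94.6075 / 0.209073293 ≈ 452.51.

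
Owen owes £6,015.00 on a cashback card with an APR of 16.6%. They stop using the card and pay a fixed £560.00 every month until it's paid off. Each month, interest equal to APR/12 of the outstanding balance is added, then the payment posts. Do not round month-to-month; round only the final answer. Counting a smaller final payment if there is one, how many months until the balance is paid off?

Monthly rate r = 16.6%/12 = 1.38333% = 0.0138333.
Recurrence: B ← B·(1+r) − £560.00.
Month 1: interest £83.21; balance after payment £5,538.21.
Month 2: interest £76.61; balance after payment £5,054.82.
Closed form: n = −ln(1 − rB₀/P)/ln(1+r) = −ln(0.85142)/ln(1.01383) ≈ 11.708, so the balance reaches zero during payment 12.

12 payments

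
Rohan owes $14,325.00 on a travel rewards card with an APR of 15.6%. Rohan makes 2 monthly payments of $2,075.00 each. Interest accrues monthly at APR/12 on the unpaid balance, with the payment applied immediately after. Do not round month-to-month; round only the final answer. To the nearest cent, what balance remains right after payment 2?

Monthly rate r = 15.6%/12 = 1.3% = 0.013.
Each month: B ← B·(1+r) − $2,075.00.
Month 1: interest $186.22; balance after payment $12,436.23.
Month 2: interest $161.67; balance after payment $10,522.90.

$10,522.90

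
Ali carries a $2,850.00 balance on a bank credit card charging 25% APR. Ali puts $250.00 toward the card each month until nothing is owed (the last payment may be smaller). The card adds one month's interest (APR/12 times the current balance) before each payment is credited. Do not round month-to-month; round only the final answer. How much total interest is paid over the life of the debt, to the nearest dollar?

$438

Monthly rate r = 25%/12 = 2.08333% = 0.0208333.
Payoff takes n = ⌈−ln(1 − rB₀/P)/ln(1+r)⌉ = ⌈13.150⌉ = 14 payments; the last is $37.94.
Total paid = 13·$250.00 + $37.94 = $3,287.94.
Total interest = total paid − principal = $3,287.94 − $2,850.00 = $437.94.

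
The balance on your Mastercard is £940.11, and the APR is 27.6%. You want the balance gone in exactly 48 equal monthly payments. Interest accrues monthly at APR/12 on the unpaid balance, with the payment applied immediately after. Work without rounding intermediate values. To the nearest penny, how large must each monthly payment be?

£32.55

Monthly rate r = 27.6%/12 = 2.3% = 0.023.
Level-payment amortization: P = B₀·r / (1 − (1+r)^(−n)) = 940.11·0.023 / (1 − 1.023^(−48)).
Denominator 1 − (1+r)^(−48) = 0.6642859.
P = 21.6225 / 0.6642859 ≈ 32.55.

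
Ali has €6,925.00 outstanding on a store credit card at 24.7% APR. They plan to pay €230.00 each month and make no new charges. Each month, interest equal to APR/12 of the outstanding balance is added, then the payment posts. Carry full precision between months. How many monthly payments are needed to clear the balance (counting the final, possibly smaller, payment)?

Monthly rate r = 24.7%/12 = 2.05833% = 0.0205833.
Recurrence: B ← B·(1+r) − €230.00.
Month 1: interest €142.54; balance after payment €6,837.54.
Month 2: interest €140.74; balance after payment €6,748.28.
Closed form: n = −ln(1 − rB₀/P)/ln(1+r) = −ln(0.38026)/ln(1.02058) ≈ 47.456, so the balance reaches zero during payment 48.

48 payments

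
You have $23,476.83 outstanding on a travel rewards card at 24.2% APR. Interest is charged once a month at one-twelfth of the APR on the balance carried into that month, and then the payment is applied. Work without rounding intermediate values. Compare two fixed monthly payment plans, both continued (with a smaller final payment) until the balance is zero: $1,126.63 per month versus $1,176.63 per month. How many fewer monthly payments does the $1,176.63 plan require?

Monthly rate r = 24.2%/12 = 2.01667% = 0.0201667.
At $1,126.63/mo: n = ⌈−ln(1 − rB₀/P)/ln(1+r)⌉ = 28 payments (last $343.77); total interest = total paid − $23,476.83 = $7,285.95.
At $1,176.63/mo: 26 payments (last $924.01); total interest $6,862.93.
Payments saved = 28 − 26 = 2.

2 fewer payments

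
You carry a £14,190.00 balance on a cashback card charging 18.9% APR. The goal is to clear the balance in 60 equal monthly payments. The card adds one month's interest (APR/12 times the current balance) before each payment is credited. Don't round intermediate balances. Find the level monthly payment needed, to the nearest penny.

Monthly rate r = 18.9%/12 = 1.575% = 0.01575.
Level-payment amortization: P = B₀·r / (1 − (1+r)^(−n)) = 14190.00·0.01575 / (1 − 1.01575^(−60)).
Denominator 1 − (1+r)^(−60) = 0.608447375.
P = 223.493 / 0.608447375 ≈ 367.32.

£367.32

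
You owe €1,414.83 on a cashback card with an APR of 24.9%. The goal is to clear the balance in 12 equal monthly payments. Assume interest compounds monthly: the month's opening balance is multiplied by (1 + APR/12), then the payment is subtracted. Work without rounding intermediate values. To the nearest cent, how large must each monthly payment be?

Monthly rate r = 24.9%/12 = 2.075% = 0.02075.
Level-payment amortization: P = B₀·r / (1 − (1+r)^(−n)) = 1414.83·0.02075 / (1 − 1.02075^(−12)).
Denominator 1 − (1+r)^(−12) = 0.218430979.
P = 29.3577 / 0.218430979 ≈ 134.40.

€134.40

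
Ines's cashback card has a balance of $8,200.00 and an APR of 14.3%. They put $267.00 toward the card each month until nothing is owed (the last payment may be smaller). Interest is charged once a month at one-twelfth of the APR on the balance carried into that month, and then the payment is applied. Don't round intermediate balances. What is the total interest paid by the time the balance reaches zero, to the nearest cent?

$2,070.77

Monthly rate r = 14.3%/12 = 1.19167% = 0.0119167.
Payoff takes n = ⌈−ln(1 − rB₀/P)/ln(1+r)⌉ = ⌈38.466⌉ = 39 payments; the last is $124.77.
Total paid = 38·$267.00 + $124.77 = $10,270.77.
Total interest = total paid − principal = $10,270.77 − $8,200.00 = $2,070.77.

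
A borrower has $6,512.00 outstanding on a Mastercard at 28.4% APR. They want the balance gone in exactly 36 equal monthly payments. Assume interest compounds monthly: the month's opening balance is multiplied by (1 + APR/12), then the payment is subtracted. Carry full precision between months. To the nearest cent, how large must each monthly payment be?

$270.77

Monthly rate r = 28.4%/12 = 2.36667% = 0.0236667.
Level-payment amortization: P = B₀·r / (1 − (1+r)^(−n)) = 6512.00·0.0236667 / (1 − 1.02367^(−36)).
Denominator 1 − (1+r)^(−36) = 0.569184046.
P = 154.117 / 0.569184046 ≈ 270.77.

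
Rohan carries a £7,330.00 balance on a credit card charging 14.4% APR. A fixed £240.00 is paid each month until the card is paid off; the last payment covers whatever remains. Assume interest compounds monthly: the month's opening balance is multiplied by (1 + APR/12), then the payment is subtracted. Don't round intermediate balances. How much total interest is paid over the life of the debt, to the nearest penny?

£1,854.86

Monthly rate r = 14.4%/12 = 1.2% = 0.012.
Payoff takes n = ⌈−ln(1 − rB₀/P)/ln(1+r)⌉ = ⌈38.269⌉ = 39 payments; the last is £64.86.
Total paid = 38·£240.00 + £64.86 = £9,184.86.
Total interest = total paid − principal = £9,184.86 − £7,330.00 = £1,854.86.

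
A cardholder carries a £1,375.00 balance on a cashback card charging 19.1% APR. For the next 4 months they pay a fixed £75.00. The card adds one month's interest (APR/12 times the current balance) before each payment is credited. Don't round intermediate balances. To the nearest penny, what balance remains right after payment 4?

Monthly rate r = 19.1%/12 = 1.59167% = 0.0159167.
Each month: B ← B·(1+r) − £75.00.
Month 1: interest £21.89; balance after payment £1,321.89.
Month 2: interest £21.04; balance after payment £1,267.93.
Month 3: interest £20.18; balance after payment £1,213.11.
Month 4: interest £19.31; balance after payment £1,157.42.

£1,157.42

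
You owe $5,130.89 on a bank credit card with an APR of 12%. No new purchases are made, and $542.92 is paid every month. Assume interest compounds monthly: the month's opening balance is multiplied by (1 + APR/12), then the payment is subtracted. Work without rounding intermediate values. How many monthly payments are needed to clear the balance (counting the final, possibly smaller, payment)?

Monthly rate r = 12%/12 = 1% = 0.01.
Recurrence: B ← B·(1+r) − $542.92.
Month 1: interest $51.31; balance after payment $4,639.28.
Month 2: interest $46.39; balance after payment $4,142.75.
Closed form: n = −ln(1 − rB₀/P)/ln(1+r) = −ln(0.90549)/ln(1.01) ≈ 9.977, so the balance reaches zero during payment 10.

10 payments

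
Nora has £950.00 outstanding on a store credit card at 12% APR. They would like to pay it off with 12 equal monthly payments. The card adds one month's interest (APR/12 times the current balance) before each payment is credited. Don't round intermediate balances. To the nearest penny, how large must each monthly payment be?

Monthly rate r = 12%/12 = 1% = 0.01.
Level-payment amortization: P = B₀·r / (1 − (1+r)^(−n)) = 950.00·0.01 / (1 − 1.01^(−12)).
Denominator 1 − (1+r)^(−12) = 0.112550775.
P = 9.5 / 0.112550775 ≈ 84.41.

£84.41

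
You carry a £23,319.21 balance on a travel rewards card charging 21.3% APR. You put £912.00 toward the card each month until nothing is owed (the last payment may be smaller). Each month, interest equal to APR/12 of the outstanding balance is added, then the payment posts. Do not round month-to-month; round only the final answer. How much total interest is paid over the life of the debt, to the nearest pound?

£8,036

Monthly rate r = 21.3%/12 = 1.775% = 0.01775.
Payoff takes n = ⌈−ln(1 − rB₀/P)/ln(1+r)⌉ = ⌈34.379⌉ = 35 payments; the last is £347.35.
Total paid = 34·£912.00 + £347.35 = £31,355.35.
Total interest = total paid − principal = £31,355.35 − £23,319.21 = £8,036.14.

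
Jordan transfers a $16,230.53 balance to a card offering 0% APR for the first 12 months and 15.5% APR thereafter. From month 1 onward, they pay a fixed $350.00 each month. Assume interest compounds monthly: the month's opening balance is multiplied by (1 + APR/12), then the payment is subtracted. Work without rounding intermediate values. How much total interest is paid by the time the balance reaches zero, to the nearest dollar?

Promo months 1–12 at r₀ = 0%/12 = 0; months 13+ at r₁ = 15.5%/12 = 0.0129167.
After month 12 (no interest yet): B = $16,230.53 − 12·$350.00 = $12,030.53.
Then at r₁ with $350.00/mo: n₂ = −ln(1 − r₁·B/P)/ln(1+r₁) ≈ 45.73 → 46 more payments.
Total paid = 57·$350.00 + $257.60 = $20,207.60; interest = $20,207.60 − $16,230.53 = $3,977.07.

$3,977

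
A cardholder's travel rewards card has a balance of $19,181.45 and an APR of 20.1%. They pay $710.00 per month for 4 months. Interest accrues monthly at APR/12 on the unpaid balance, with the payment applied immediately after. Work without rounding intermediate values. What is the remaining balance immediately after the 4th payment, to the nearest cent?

Monthly rate r = 20.1%/12 = 1.675% = 0.01675.
Each month: B ← B·(1+r) − $710.00.
Month 1: interest $321.29; balance after payment $18,792.74.
Month 2: interest $314.78; balance after payment $18,397.52.
Month 3: interest $308.16; balance after payment $17,995.68.
Month 4: interest $301.43; balance after payment $17,587.10.

$17,587.10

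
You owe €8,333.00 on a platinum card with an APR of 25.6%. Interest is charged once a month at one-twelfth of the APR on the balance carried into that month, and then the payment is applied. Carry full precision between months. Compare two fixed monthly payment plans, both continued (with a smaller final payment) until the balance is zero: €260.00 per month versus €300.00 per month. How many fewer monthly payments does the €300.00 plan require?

Monthly rate r = 25.6%/12 = 2.13333% = 0.0213333.
At €260.00/mo: n = ⌈−ln(1 − rB₀/P)/ln(1+r)⌉ = 55 payments (last €139.69); total interest = total paid − €8,333.00 = €5,846.69.
At €300.00/mo: 43 payments (last €161.48); total interest €4,428.48.
Payments saved = 55 − 43 = 12.

12 fewer payments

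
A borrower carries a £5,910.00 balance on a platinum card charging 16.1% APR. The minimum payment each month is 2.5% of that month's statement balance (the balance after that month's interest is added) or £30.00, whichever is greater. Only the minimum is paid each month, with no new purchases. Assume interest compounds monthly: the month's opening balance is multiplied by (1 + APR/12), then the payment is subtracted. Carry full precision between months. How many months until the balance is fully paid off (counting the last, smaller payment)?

Monthly rate r = 16.1%/12 = 1.34167% = 0.0134167.
While 2.5% of the post-interest balance exceeds £30.00, each month B ← (B·(1+r))·(1 − 0.025), i.e. B shrinks by the factor (1+r)·0.975 = 0.98808.
This holds for months 1–135. Entering month 136 the balance is £1,171.11; 2.5% of the post-interest balance is now below £30.00, so the flat £30.00 minimum applies from here.
From month 136 a fixed £30.00 at rate r clears £1,171.11 in 56 more payments. Total: 135 + 56 = 191 months.

191 months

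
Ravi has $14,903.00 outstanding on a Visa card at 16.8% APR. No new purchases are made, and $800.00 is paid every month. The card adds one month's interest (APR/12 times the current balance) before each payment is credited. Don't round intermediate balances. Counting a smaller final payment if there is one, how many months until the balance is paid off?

Monthly rate r = 16.8%/12 = 1.4% = 0.014.
Recurrence: B ← B·(1+r) − $800.00.
Month 1: interest $208.64; balance after payment $14,311.64.
Month 2: interest $200.36; balance after payment $13,712.00.
Closed form: n = −ln(1 − rB₀/P)/ln(1+r) = −ln(0.7392)/ln(1.014) ≈ 21.736, so the balance reaches zero during payment 22.

22 payments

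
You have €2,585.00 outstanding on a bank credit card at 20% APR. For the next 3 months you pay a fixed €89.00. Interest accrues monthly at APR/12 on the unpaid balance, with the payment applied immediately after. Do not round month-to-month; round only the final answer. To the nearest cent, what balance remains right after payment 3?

€2,444.94

Monthly rate r = 20%/12 = 1.66667% = 0.0166667.
Each month: B ← B·(1+r) − €89.00.
Month 1: interest €43.08; balance after payment €2,539.08.
Month 2: interest €42.32; balance after payment €2,492.40.
Month 3: interest €41.54; balance after payment €2,444.94.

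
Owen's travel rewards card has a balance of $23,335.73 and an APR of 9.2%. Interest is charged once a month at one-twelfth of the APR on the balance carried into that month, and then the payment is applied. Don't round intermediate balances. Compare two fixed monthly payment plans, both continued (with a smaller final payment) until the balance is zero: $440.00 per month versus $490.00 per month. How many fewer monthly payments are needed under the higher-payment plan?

Monthly rate r = 9.2%/12 = 0.766667% = 0.00766667.
At $440.00/mo: n = ⌈−ln(1 − rB₀/P)/ln(1+r)⌉ = 69 payments (last $147.51); total interest = total paid − $23,335.73 = $6,731.78.
At $490.00/mo: 60 payments (last $238.24); total interest $5,812.51.
Payments saved = 69 − 60 = 9.

9 fewer payments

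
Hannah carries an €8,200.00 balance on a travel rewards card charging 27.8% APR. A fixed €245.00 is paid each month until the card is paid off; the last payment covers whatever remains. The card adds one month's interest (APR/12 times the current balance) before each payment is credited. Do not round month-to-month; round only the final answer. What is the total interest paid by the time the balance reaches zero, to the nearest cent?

€7,775.35

Monthly rate r = 27.8%/12 = 2.31667% = 0.0231667.
Payoff takes n = ⌈−ln(1 − rB₀/P)/ln(1+r)⌉ = ⌈65.204⌉ = 66 payments; the last is €50.35.
Total paid = 65·€245.00 + €50.35 = €15,975.35.
Total interest = total paid − principal = €15,975.35 − €8,200.00 = €7,775.35.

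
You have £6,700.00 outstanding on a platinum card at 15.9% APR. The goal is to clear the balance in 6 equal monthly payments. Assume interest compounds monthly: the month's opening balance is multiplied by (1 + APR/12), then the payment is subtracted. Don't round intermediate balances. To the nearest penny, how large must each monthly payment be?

Monthly rate r = 15.9%/12 = 1.325% = 0.01325.
Level-payment amortization: P = B₀·r / (1 − (1+r)^(−n)) = 6700.00·0.01325 / (1 − 1.01325^(−6)).
Denominator 1 − (1+r)^(−6) = 0.0759396717.
P = 88.775 / 0.0759396717 ≈ 1169.02.

£1,169.02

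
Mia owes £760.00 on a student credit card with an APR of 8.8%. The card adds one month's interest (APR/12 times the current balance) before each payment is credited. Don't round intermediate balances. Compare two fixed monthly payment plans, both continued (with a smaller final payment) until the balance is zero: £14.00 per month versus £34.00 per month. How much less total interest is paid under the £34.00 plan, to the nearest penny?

Monthly rate r = 8.8%/12 = 0.733333% = 0.00733333.
At £14.00/mo: n = ⌈−ln(1 − rB₀/P)/ln(1+r)⌉ = 70 payments (last £6.72); total interest = total paid − £760.00 = £212.72.
At £34.00/mo: 25 payments (last £17.13); total interest £73.13.
Interest saved = £212.72 − £73.13 = £139.59.

£139.59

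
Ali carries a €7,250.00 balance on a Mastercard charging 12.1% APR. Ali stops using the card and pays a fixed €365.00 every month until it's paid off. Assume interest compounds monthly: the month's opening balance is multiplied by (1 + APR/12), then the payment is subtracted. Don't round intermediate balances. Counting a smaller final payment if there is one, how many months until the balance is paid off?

23 months

Monthly rate r = 12.1%/12 = 1.00833% = 0.0100833.
Recurrence: B ← B·(1+r) − €365.00.
Month 1: interest €73.10; balance after payment €6,958.10.
Month 2: interest €70.16; balance after payment €6,663.27.
Closed form: n = −ln(1 − rB₀/P)/ln(1+r) = −ln(0.79971)/ln(1.01008) ≈ 22.277, so the balance reaches zero during payment 23.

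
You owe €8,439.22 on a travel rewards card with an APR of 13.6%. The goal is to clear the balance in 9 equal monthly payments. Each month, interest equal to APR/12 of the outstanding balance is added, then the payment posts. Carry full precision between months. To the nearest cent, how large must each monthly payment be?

Monthly rate r = 13.6%/12 = 1.13333% = 0.0113333.
Level-payment amortization: P = B₀·r / (1 − (1+r)^(−n)) = 8439.22·0.0113333 / (1 − 1.01133^(−9)).
Denominator 1 − (1+r)^(−9) = 0.096452259.
P = 95.6445 / 0.096452259 ≈ 991.63.

€991.63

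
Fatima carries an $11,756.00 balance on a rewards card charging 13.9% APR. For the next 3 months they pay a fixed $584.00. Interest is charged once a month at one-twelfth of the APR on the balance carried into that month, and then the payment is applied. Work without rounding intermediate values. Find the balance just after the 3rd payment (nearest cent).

Monthly rate r = 13.9%/12 = 1.15833% = 0.0115833.
Each month: B ← B·(1+r) − $584.00.
Month 1: interest $136.17; balance after payment $11,308.17.
Month 2: interest $130.99; balance after payment $10,855.16.
Month 3: interest $125.74; balance after payment $10,396.90.

$10,396.90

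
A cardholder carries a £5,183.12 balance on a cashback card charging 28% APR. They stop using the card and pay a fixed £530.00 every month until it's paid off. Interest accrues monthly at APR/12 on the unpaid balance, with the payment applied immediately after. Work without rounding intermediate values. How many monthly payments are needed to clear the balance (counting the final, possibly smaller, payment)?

Monthly rate r = 28%/12 = 2.33333% = 0.0233333.
Recurrence: B ← B·(1+r) − £530.00.
Month 1: interest £120.94; balance after payment £4,774.06.
Month 2: interest £111.39; balance after payment £4,355.45.
Closed form: n = −ln(1 − rB₀/P)/ln(1+r) = −ln(0.77181)/ln(1.02333) ≈ 11.230, so the balance reaches zero during payment 12.

12 months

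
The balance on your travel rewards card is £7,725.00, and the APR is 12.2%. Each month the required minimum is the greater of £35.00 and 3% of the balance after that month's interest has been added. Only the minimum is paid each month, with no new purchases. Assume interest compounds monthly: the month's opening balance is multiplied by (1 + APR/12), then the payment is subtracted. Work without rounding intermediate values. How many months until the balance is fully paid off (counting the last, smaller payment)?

134 months

Monthly rate r = 12.2%/12 = 1.01667% = 0.0101667.
While 3% of the post-interest balance exceeds £35.00, each month B ← (B·(1+r))·(1 − 0.03), i.e. B shrinks by the factor (1+r)·0.97 = 0.97986.
This holds for months 1–94. Entering month 95 the balance is £1,141.27; 3% of the post-interest balance is now below £35.00, so the flat £35.00 minimum applies from here.
From month 95 a fixed £35.00 at rate r clears £1,141.27 in 40 more payments. Total: 94 + 40 = 134 months.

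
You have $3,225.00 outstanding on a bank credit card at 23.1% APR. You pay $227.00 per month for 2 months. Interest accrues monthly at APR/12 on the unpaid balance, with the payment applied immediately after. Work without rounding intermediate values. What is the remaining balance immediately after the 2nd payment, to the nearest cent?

$2,891.99

Monthly rate r = 23.1%/12 = 1.925% = 0.01925.
Each month: B ← B·(1+r) − $227.00.
Month 1: interest $62.08; balance after payment $3,060.08.
Month 2: interest $58.91; balance after payment $2,891.99.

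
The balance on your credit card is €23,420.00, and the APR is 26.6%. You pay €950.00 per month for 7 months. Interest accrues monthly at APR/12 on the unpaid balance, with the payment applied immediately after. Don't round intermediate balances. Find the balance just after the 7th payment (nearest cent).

Monthly rate r = 26.6%/12 = 2.21667% = 0.0221667.
Each month: B ← B·(1+r) − €950.00.
Month 1: interest €519.14; balance after payment €22,989.14.
Month 2: interest €509.59; balance after payment €22,548.74.
Month 3: interest €499.83; balance after payment €22,098.57.
Month 4: interest €489.85; balance after payment €21,638.42.
Month 5: interest €479.65; balance after payment €21,168.07.
Month 6: interest €469.23; balance after payment €20,687.30.
Month 7: interest €458.57; balance after payment €20,195.86.

€20,195.86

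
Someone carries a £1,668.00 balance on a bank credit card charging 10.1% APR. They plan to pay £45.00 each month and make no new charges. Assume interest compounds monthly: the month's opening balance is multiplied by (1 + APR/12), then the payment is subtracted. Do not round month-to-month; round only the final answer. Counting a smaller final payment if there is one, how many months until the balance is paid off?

45 payments

Monthly rate r = 10.1%/12 = 0.841667% = 0.00841667.
Recurrence: B ← B·(1+r) − £45.00.
Month 1: interest £14.04; balance after payment £1,637.04.
Month 2: interest £13.78; balance after payment £1,605.82.
Closed form: n = −ln(1 − rB₀/P)/ln(1+r) = −ln(0.68802)/ln(1.00842) ≈ 44.615, so the balance reaches zero during payment 45.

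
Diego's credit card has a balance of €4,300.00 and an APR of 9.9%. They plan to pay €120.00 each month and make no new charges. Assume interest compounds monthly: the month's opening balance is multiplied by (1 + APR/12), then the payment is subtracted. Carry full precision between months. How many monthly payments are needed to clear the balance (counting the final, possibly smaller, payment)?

Monthly rate r = 9.9%/12 = 0.825% = 0.00825.
Recurrence: B ← B·(1+r) − €120.00.
Month 1: interest €35.48; balance after payment €4,215.48.
Month 2: interest €34.78; balance after payment €4,130.25.
Closed form: n = −ln(1 − rB₀/P)/ln(1+r) = −ln(0.70437)/ln(1.00825) ≈ 42.653, so the balance reaches zero during payment 43.

43 months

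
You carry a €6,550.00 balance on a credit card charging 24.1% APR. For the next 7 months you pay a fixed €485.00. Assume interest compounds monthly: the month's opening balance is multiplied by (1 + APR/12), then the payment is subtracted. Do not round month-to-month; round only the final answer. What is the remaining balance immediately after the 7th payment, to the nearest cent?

€3,921.66

Monthly rate r = 24.1%/12 = 2.00833% = 0.0200833.
Each month: B ← B·(1+r) − €485.00.
Month 1: interest €131.55; balance after payment €6,196.55.
Month 2: interest €124.45; balance after payment €5,835.99.
Month 3: interest €117.21; balance after payment €5,468.20.
Month 4: interest €109.82; balance after payment €5,093.02.
Month 5: interest €102.28; balance after payment €4,710.30.
Month 6: interest €94.60; balance after payment €4,319.90.
Month 7: interest €86.76; balance after payment €3,921.66.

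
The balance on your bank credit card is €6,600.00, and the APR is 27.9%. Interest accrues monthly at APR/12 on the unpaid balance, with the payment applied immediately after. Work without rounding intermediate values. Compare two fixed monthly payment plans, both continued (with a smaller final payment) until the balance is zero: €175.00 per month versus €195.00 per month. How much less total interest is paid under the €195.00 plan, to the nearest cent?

Monthly rate r = 27.9%/12 = 2.325% = 0.02325.
At €175.00/mo: n = ⌈−ln(1 − rB₀/P)/ln(1+r)⌉ = 92 payments (last €22.16); total interest = total paid − €6,600.00 = €9,347.16.
At €195.00/mo: 68 payments (last €52.92); total interest €6,517.92.
Interest saved = €9,347.16 − €6,517.92 = €2,829.24.

€2,829.24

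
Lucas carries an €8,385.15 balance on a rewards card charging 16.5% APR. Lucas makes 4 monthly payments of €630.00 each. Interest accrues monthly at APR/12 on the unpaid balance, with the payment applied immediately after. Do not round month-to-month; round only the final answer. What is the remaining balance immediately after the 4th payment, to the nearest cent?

€6,283.48

Monthly rate r = 16.5%/12 = 1.375% = 0.01375.
Each month: B ← B·(1+r) − €630.00.
Month 1: interest €115.30; balance after payment €7,870.45.
Month 2: interest €108.22; balance after payment €7,348.66.
Month 3: interest €101.04; balance after payment €6,819.71.
Month 4: interest €93.77; balance after payment €6,283.48.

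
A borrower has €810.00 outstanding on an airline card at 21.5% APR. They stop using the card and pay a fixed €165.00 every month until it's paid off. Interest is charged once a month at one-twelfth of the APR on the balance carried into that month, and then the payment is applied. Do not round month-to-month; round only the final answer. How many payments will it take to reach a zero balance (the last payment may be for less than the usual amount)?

6 months

Monthly rate r = 21.5%/12 = 1.79167% = 0.0179167.
Recurrence: B ← B·(1+r) − €165.00.
Month 1: interest €14.51; balance after payment €659.51.
Month 2: interest €11.82; balance after payment €506.33.
Month 3: interest €9.07; balance after payment €350.40.
Month 4: interest €6.28; balance after payment €191.68.
Month 5: interest €3.43; balance after payment €30.11.
Month 6: interest €0.54; balance after payment €0.00.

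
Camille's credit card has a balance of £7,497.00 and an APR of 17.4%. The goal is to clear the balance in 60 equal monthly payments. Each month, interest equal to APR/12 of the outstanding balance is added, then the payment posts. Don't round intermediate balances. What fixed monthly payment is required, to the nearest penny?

£187.94

Monthly rate r = 17.4%/12 = 1.45% = 0.0145.
Level-payment amortization: P = B₀·r / (1 − (1+r)^(−n)) = 7497.00·0.0145 / (1 − 1.0145^(−60)).
Denominator 1 − (1+r)^(−60) = 0.578422991.
P = 108.706 / 0.578422991 ≈ 187.94.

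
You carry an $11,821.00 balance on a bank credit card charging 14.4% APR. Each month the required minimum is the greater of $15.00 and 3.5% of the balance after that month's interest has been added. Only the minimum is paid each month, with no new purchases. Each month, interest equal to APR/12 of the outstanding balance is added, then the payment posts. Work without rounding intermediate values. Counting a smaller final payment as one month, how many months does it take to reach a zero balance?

176 months

Monthly rate r = 14.4%/12 = 1.2% = 0.012.
While 3.5% of the post-interest balance exceeds $15.00, each month B ← (B·(1+r))·(1 − 0.035), i.e. B shrinks by the factor (1+r)·0.965 = 0.97658.
This holds for months 1–141. Entering month 142 the balance is $418.27; 3.5% of the post-interest balance is now below $15.00, so the flat $15.00 minimum applies from here.
From month 142 a fixed $15.00 at rate r clears $418.27 in 35 more payments. Total: 141 + 35 = 176 months.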